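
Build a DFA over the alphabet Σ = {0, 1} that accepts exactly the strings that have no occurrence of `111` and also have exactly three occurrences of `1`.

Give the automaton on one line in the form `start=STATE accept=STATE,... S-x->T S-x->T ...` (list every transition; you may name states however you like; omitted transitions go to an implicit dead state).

start=q0 accept=q6 q0-0->q0 q0-1->q1 q1-0->q2 q1-1->q3 q2-0->q2 q2-1->q4 q3-0->q4 q3-1->q5 q4-0->q4 q4-1->q6 q5-0->q5 q5-1->q5 q6-0->q6 q6-1->q5

Run two small machines in parallel and take their product. The first has 4 states tracking partial matches of the forbidden pattern `111`; the second has 5 states tracking the count of `1`s, saturating at 4. A product state is a pair (one from each), accepting exactly when both do. Equivalent product states are then merged.
With 7 states:
        0   1  
>  q0   q0  q1 
   q1   q2  q3 
   q2   q2  q4 
   q3   q4  q5 
   q4   q4  q6 
   q5   q5  q5 
 * q6   q6  q5 
(> = start, * = accepting)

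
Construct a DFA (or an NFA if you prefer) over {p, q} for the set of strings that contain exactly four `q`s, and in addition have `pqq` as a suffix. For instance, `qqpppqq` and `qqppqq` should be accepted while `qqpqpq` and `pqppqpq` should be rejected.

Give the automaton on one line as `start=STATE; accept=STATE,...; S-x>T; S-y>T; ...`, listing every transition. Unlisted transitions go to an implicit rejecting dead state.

start=S0; accept=S14; S0-p>S1; S0-q>S2; S1-p>S1; S1-q>S3; S2-p>S4; S2-q>S5; S3-p>S4; S3-q>S6; S4-p>S4; S4-q>S7; S5-p>S8; S5-q>S9; S6-p>S8; S6-q>S9; S7-p>S8; S7-q>S10; S8-p>S8; S8-q>S11; S9-p>S12; S9-q>S13; S10-p>S12; S10-q>S13; S11-p>S12; S11-q>S14; S12-p>S12; S12-q>S15; S13-p>S16; S13-q>S17; S14-p>S16; S14-q>S17; S15-p>S16; S15-q>S18; S16-p>S16; S16-q>S19; S17-p>S20; S17-q>S17; S18-p>S20; S18-q>S17; S19-p>S20; S19-q>S18; S20-p>S20; S20-q>S19

Run two small machines in parallel and take their product. One (6 states) tracks the count of `q`s, saturating at 5; the other (4 states) tracks how much of the suffix `pqq` has currently been matched. Each combined state is a pair, one component from each; accept when both components accept.
21 states suffice.
          p    q  
>  S0     S1   S2 
   S1     S1   S3 
   S2     S4   S5 
   S3     S4   S6 
   S4     S4   S7 
   S5     S8   S9 
   S6     S8   S9 
   S7     S8  S10 
   S8     S8  S11 
   S9    S12  S13 
   S10   S12  S13 
   S11   S12  S14 
   S12   S12  S15 
   S13   S16  S17 
 * S14   S16  S17 
   S15   S16  S18 
   S16   S16  S19 
   S17   S20  S17 
   S18   S20  S17 
   S19   S20  S18 
   S20   S20  S19 
(> = start, * = accepting)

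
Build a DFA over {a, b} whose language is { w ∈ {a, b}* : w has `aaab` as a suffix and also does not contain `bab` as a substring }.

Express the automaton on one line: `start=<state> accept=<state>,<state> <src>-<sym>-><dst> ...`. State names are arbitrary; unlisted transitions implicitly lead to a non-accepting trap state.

start=q0 accept=q7 q0-a->q1 q0-b->q2 q1-a->q3 q1-b->q2 q2-a->q4 q2-b->q2 q3-a->q5 q3-b->q2 q4-a->q3 q4-b->q6 q5-a->q5 q5-b->q7 q6-a->q8 q6-b->q6 q7-a->q4 q7-b->q2 q8-a->q9 q8-b->q6 q9-a->q10 q9-b->q6 q10-a->q10 q10-b->q11 q11-a->q8 q11-b->q6

Handle the two conditions separately and then intersect. The first has 5 states tracking how much of the suffix `aaab` has currently been matched; the second has 4 states tracking partial matches of the forbidden pattern `bab`. A product state is a pair (one from each), accepting exactly when both do.
With 12 states:
          a    b  
>  q0     q1   q2 
   q1     q3   q2 
   q2     q4   q2 
   q3     q5   q2 
   q4     q3   q6 
   q5     q5   q7 
   q6     q8   q6 
 * q7     q4   q2 
   q8     q9   q6 
   q9    q10   q6 
   q10   q10  q11 
   q11    q8   q6 
(> = start, * = accepting)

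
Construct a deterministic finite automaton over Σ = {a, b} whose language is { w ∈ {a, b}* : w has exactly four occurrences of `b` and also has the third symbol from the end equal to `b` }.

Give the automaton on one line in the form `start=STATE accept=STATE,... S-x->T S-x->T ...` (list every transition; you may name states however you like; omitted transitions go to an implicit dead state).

start=q0 accept=q7,q10,q11,q15 q0-a->q0 q0-b->q1 q1-a->q1 q1-b->q2 q2-a->q3 q2-b->q4 q3-a->q3 q3-b->q5 q4-a->q6 q4-b->q7 q5-a->q6 q5-b->q8 q6-a->q9 q6-b->q10 q7-a->q11 q7-b->q12 q8-a->q11 q8-b->q12 q9-a->q9 q9-b->q13 q10-a->q14 q10-b->q12 q11-a->q15 q11-b->q12 q12-a->q12 q12-b->q12 q13-a->q14 q13-b->q12 q14-a->q15 q14-b->q12 q15-a->q12 q15-b->q12

Run two small machines in parallel and take their product. The first has 6 states tracking the count of `b`s, saturating at 5; the second has 15 states tracking the last 3 symbols read. A product state is a pair (one from each), accepting exactly when both do. Equivalent product states are then merged.
With 16 states:
          a    b  
>  q0     q0   q1 
   q1     q1   q2 
   q2     q3   q4 
   q3     q3   q5 
   q4     q6   q7 
   q5     q6   q8 
   q6     q9  q10 
 * q7    q11  q12 
   q8    q11  q12 
   q9     q9  q13 
 * q10   q14  q12 
 * q11   q15  q12 
   q12   q12  q12 
   q13   q14  q12 
   q14   q15  q12 
 * q15   q12  q12 
(> = start, * = accepting)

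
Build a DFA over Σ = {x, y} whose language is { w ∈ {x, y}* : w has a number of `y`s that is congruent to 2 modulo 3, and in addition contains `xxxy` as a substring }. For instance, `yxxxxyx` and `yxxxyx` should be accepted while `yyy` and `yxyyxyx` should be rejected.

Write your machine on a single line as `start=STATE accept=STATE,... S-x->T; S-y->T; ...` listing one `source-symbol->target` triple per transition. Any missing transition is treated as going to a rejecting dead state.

start=S0; accept=S11; S0-x->S1; S0-y->S2; S1-x->S3; S1-y->S2; S2-x->S4; S2-y->S5; S3-x->S6; S3-y->S2; S4-x->S7; S4-y->S5; S5-x->S8; S5-y->S0; S6-x->S6; S6-y->S9; S7-x->S9; S7-y->S5; S8-x->S10; S8-y->S0; S9-x->S9; S9-y->S11; S10-x->S12; S10-y->S0; S11-x->S11; S11-y->S6; S12-x->S12; S12-y->S6

Build one automaton per condition and run them in lockstep. The first has 3 states tracking the count of `y`s modulo 3; the second has 5 states tracking whether and how much of `xxxy` has been seen. A product state is a pair (one from each), accepting exactly when both do. After merging equivalent states the machine shrinks.
13 states suffice.
          x    y  
>  S0     S1   S2 
   S1     S3   S2 
   S2     S4   S5 
   S3     S6   S2 
   S4     S7   S5 
   S5     S8   S0 
   S6     S6   S9 
   S7     S9   S5 
   S8    S10   S0 
   S9     S9  S11 
   S10   S12   S0 
 * S11   S11   S6 
   S12   S12   S6 
(> = start, * = accepting)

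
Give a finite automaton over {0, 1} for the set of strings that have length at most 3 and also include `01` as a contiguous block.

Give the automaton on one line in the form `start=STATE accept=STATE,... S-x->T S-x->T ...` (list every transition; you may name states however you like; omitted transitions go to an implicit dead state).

Build one automaton per condition and run them in lockstep. The first has 5 states tracking the input length, saturating at 4; the second has 3 states tracking whether and how much of `01` has been seen. A product state is a pair (one from each), accepting exactly when both do. Equivalent product states are then merged.
With 7 states:
        0   1  
>  S0   S1  S2 
   S1   S3  S4 
   S2   S3  S5 
   S3   S5  S6 
 * S4   S6  S6 
   S5   S5  S5 
 * S6   S5  S5 
(> = start, * = accepting)

start=S0 accept=S4,S6 S0-0->S1 S0-1->S2 S1-0->S3 S1-1->S4 S2-0->S3 S2-1->S5 S3-0->S5 S3-1->S6 S4-0->S6 S4-1->S6 S5-0->S5 S5-1->S5 S6-0->S5 S6-1->S5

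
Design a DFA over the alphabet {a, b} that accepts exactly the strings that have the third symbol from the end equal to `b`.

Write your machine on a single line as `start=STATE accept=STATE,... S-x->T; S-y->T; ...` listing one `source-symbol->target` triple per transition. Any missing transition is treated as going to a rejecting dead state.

A DFA must remember the last 3 symbols (since which symbol is third-to-last isn't known until the input ends). Use one state per possible window of the last ≤3 symbols; accept from those whose window starts with `b`.
With 15 states:
          a    b  
>  s0     s1   s2 
   s1     s3   s4 
   s2     s5   s6 
   s3     s7   s8 
   s4     s9  s10 
   s5    s11  s12 
   s6    s13  s14 
   s7     s7   s8 
   s8     s9  s10 
   s9    s11  s12 
   s10   s13  s14 
 * s11    s7   s8 
 * s12    s9  s10 
 * s13   s11  s12 
 * s14   s13  s14 
(> = start, * = accepting)

start=s0; accept=s11,s12,s13,s14; s0-a->s1; s0-b->s2; s1-a->s3; s1-b->s4; s2-a->s5; s2-b->s6; s3-a->s7; s3-b->s8; s4-a->s9; s4-b->s10; s5-a->s11; s5-b->s12; s6-a->s13; s6-b->s14; s7-a->s7; s7-b->s8; s8-a->s9; s8-b->s10; s9-a->s11; s9-b->s12; s10-a->s13; s10-b->s14; s11-a->s7; s11-b->s8; s12-a->s9; s12-b->s10; s13-a->s11; s13-b->s12; s14-a->s13; s14-b->s14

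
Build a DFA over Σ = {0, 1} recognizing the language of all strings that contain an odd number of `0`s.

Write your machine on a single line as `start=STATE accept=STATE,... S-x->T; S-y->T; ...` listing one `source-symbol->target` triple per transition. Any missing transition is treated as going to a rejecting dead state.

start=s0; accept=s1; s0-0->s1; s0-1->s0; s1-0->s0; s1-1->s1

Keep the running count of `0`s modulo 2: each `0` advances along the cycle s0 → s1 → s0 while other symbols loop. Accept at s1.
With 2 states:
        0   1  
>  s0   s1  s0 
 * s1   s0  s1 
(> = start, * = accepting)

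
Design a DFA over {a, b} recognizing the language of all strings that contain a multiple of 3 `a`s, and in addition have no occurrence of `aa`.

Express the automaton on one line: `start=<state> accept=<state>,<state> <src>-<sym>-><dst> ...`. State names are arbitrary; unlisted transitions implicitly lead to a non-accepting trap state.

Run two small machines in parallel and take their product. The first has 3 states tracking the count of `a`s modulo 3; the second has 3 states tracking partial matches of the forbidden pattern `aa`. A product state is a pair (one from each), accepting exactly when both do.
With 9 states:
        a   b  
>* q0   q1  q0 
   q1   q2  q3 
   q2   q4  q2 
   q3   q5  q3 
   q4   q6  q4 
   q5   q4  q7 
   q6   q2  q6 
   q7   q8  q7 
 * q8   q6  q0 
(> = start, * = accepting)

start=q0 accept=q0,q8 q0-a->q1 q0-b->q0 q1-a->q2 q1-b->q3 q2-a->q4 q2-b->q2 q3-a->q5 q3-b->q3 q4-a->q6 q4-b->q4 q5-a->q4 q5-b->q7 q6-a->q2 q6-b->q6 q7-a->q8 q7-b->q7 q8-a->q6 q8-b->q0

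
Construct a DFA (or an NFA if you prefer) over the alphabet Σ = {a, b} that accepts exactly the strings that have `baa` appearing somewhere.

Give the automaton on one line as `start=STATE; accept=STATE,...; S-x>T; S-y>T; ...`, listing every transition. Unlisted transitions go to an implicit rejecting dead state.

States s0..s2 record the length of the longest prefix of `baa` that matches the current input suffix. Reaching s3 means `baa` has been seen, and we stay there forever. Accept from s3.
With 4 states:
        a   b  
>  s0   s0  s1 
   s1   s2  s1 
   s2   s3  s1 
 * s3   s3  s3 
(> = start, * = accepting)

start=s0; accept=s3; s0-a>s0; s0-b>s1; s1-a>s2; s1-b>s1; s2-a>s3; s2-b>s1; s3-a>s3; s3-b>s3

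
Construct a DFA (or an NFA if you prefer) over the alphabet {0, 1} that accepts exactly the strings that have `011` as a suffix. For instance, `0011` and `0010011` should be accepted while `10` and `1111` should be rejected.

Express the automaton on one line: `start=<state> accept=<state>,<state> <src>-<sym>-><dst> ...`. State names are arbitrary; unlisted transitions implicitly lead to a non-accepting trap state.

start=q0 accept=q3 q0-0->q1 q0-1->q0 q1-0->q1 q1-1->q2 q2-0->q1 q2-1->q3 q3-0->q1 q3-1->q0

Remember how much of `011` the current input suffix matches. State q0 means no match yet; q1 means the last symbol is `0`; q2 means the last 2 symbols are `01`; q3 means the last 3 symbols are `011`. Only q3 accepts. On a mismatch, fall back to the longest proper suffix that is still a prefix of `011`.
With 4 states:
        0   1  
>  q0   q1  q0 
   q1   q1  q2 
   q2   q1  q3 
 * q3   q1  q0 
(> = start, * = accepting)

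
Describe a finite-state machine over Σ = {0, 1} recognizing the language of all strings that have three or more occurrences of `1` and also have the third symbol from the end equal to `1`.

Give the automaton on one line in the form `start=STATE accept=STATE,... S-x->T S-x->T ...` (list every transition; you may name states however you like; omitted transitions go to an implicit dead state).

start=s0 accept=s6,s9,s10,s13 s0-0->s0 s0-1->s1 s1-0->s2 s1-1->s3 s2-0->s2 s2-1->s4 s3-0->s5 s3-1->s6 s4-0->s5 s4-1->s7 s5-0->s8 s5-1->s9 s6-0->s10 s6-1->s6 s7-0->s10 s7-1->s6 s8-0->s8 s8-1->s11 s9-0->s12 s9-1->s7 s10-0->s13 s10-1->s9 s11-0->s12 s11-1->s7 s12-0->s13 s12-1->s9 s13-0->s8 s13-1->s11

Build one automaton per condition and run them in lockstep. The first has 5 states tracking the count of `1`s, saturating at 4; the second has 15 states tracking the last 3 symbols read. A product state is a pair (one from each), accepting exactly when both do. After merging equivalent states the machine shrinks.
A 14-state machine:
          0    1  
>  s0     s0   s1 
   s1     s2   s3 
   s2     s2   s4 
   s3     s5   s6 
   s4     s5   s7 
   s5     s8   s9 
 * s6    s10   s6 
   s7    s10   s6 
   s8     s8  s11 
 * s9    s12   s7 
 * s10   s13   s9 
   s11   s12   s7 
   s12   s13   s9 
 * s13    s8  s11 
(> = start, * = accepting)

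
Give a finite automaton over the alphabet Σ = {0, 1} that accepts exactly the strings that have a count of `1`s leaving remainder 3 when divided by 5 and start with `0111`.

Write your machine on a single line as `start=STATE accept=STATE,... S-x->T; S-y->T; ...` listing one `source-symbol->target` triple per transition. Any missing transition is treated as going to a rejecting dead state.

Handle the two conditions separately and then intersect. The first has 5 states tracking the count of `1`s modulo 5; the second has 6 states tracking whether the input so far still matches the prefix `0111`. A product state is a pair (one from each), accepting exactly when both do. After merging equivalent states the machine shrinks.
10 states suffice.
       0  1 
>  A   B  C 
   B   C  D 
   C   C  C 
   D   C  E 
   E   C  F 
 * F   F  G 
   G   G  H 
   H   H  I 
   I   I  J 
   J   J  F 
(> = start, * = accepting)

start=A; accept=F; A-0->B; A-1->C; B-0->C; B-1->D; C-0->C; C-1->C; D-0->C; D-1->E; E-0->C; E-1->F; F-0->F; F-1->G; G-0->G; G-1->H; H-0->H; H-1->I; I-0->I; I-1->J; J-0->J; J-1->F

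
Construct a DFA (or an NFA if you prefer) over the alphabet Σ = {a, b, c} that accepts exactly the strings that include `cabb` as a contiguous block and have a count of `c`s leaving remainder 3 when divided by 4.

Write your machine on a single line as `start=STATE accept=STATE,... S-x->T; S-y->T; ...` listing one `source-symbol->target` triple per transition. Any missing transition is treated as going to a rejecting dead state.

start=q0; accept=q17; q0-a->q0; q0-b->q0; q0-c->q1; q1-a->q2; q1-b->q3; q1-c->q4; q2-a->q3; q2-b->q5; q2-c->q4; q3-a->q3; q3-b->q3; q3-c->q4; q4-a->q6; q4-b->q7; q4-c->q8; q5-a->q3; q5-b->q9; q5-c->q4; q6-a->q7; q6-b->q10; q6-c->q8; q7-a->q7; q7-b->q7; q7-c->q8; q8-a->q11; q8-b->q12; q8-c->q13; q9-a->q9; q9-b->q9; q9-c->q14; q10-a->q7; q10-b->q14; q10-c->q8; q11-a->q12; q11-b->q15; q11-c->q13; q12-a->q12; q12-b->q12; q12-c->q13; q13-a->q16; q13-b->q0; q13-c->q1; q14-a->q14; q14-b->q14; q14-c->q17; q15-a->q12; q15-b->q17; q15-c->q13; q16-a->q0; q16-b->q18; q16-c->q1; q17-a->q17; q17-b->q17; q17-c->q19; q18-a->q0; q18-b->q19; q18-c->q1; q19-a->q19; q19-b->q19; q19-c->q9

Run two small machines in parallel and take their product. The first has 5 states tracking whether and how much of `cabb` has been seen; the second has 4 states tracking the count of `c`s modulo 4. A product state is a pair (one from each), accepting exactly when both do.
With 20 states:
          a    b    c  
>  q0     q0   q0   q1 
   q1     q2   q3   q4 
   q2     q3   q5   q4 
   q3     q3   q3   q4 
   q4     q6   q7   q8 
   q5     q3   q9   q4 
   q6     q7  q10   q8 
   q7     q7   q7   q8 
   q8    q11  q12  q13 
   q9     q9   q9  q14 
   q10    q7  q14   q8 
   q11   q12  q15  q13 
   q12   q12  q12  q13 
   q13   q16   q0   q1 
   q14   q14  q14  q17 
   q15   q12  q17  q13 
   q16    q0  q18   q1 
 * q17   q17  q17  q19 
   q18    q0  q19   q1 
   q19   q19  q19   q9 
(> = start, * = accepting)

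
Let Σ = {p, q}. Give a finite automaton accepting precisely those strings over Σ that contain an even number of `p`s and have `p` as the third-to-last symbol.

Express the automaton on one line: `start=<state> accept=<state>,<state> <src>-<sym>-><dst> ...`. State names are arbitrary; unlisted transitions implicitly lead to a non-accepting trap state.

start=A accept=I,J,P,S A-p->B A-q->C B-p->D B-q->E C-p->F C-q->G D-p->H D-q->I E-p->J E-q->K F-p->L F-q->M G-p->N G-q->O H-p->P H-q->Q I-p->R I-q->S J-p->T J-q->U K-p->V K-q->W L-p->H L-q->I M-p->J M-q->K N-p->L N-q->M O-p->N O-q->O P-p->H P-q->I Q-p->J Q-q->K R-p->L R-q->M S-p->N S-q->O T-p->P T-q->Q U-p->R U-q->S V-p->T V-q->U W-p->V W-q->W

Run two small machines in parallel and take their product. One (2 states) tracks the count of `p`s modulo 2; the other (15 states) tracks the last 3 symbols read. Each combined state is a pair, one component from each; accept when both components accept.
With 23 states:
       p  q 
>  A   B  C 
   B   D  E 
   C   F  G 
   D   H  I 
   E   J  K 
   F   L  M 
   G   N  O 
   H   P  Q 
 * I   R  S 
 * J   T  U 
   K   V  W 
   L   H  I 
   M   J  K 
   N   L  M 
   O   N  O 
 * P   H  I 
   Q   J  K 
   R   L  M 
 * S   N  O 
   T   P  Q 
   U   R  S 
   V   T  U 
   W   V  W 
(> = start, * = accepting)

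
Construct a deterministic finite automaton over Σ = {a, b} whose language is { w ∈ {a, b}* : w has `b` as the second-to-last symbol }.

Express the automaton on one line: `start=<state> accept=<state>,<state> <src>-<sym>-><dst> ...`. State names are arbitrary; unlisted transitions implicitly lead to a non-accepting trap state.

Because acceptance depends on a position counted from the end, the machine has to buffer the most recent 2 symbols. Make each state the string of the last up-to-2 symbols read; on input `x` shift the window left and append `x`. Accept when the buffered window has length 2 and begins with `b`.
A 7-state machine:
        a   b  
>  q0   q1  q2 
   q1   q3  q4 
   q2   q5  q6 
   q3   q3  q4 
   q4   q5  q6 
 * q5   q3  q4 
 * q6   q5  q6 
(> = start, * = accepting)

start=q0 accept=q5,q6 q0-a->q1 q0-b->q2 q1-a->q3 q1-b->q4 q2-a->q5 q2-b->q6 q3-a->q3 q3-b->q4 q4-a->q5 q4-b->q6 q5-a->q3 q5-b->q4 q6-a->q5 q6-b->q6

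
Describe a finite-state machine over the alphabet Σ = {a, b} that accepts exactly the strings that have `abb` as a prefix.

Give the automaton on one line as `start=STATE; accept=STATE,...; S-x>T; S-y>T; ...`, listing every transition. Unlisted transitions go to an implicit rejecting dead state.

Walk along `abb` while the input agrees: from S0 take `a` to S1, and so on. Any deviation drops to the rejecting sink S4. Once S3 is reached the prefix is confirmed and every continuation is accepted.
5 states suffice.
        a   b  
>  S0   S1  S4 
   S1   S4  S2 
   S2   S4  S3 
 * S3   S3  S3 
   S4   S4  S4 
(> = start, * = accepting)

start=S0; accept=S3; S0-a>S1; S0-b>S4; S1-a>S4; S1-b>S2; S2-a>S4; S2-b>S3; S3-a>S3; S3-b>S3; S4-a>S4; S4-b>S4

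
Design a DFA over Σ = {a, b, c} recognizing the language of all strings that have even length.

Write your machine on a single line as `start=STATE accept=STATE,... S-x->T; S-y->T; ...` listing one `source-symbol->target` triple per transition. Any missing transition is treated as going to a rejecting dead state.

Count input length modulo 2: every symbol advances one step around the cycle s0 → s1 → s0. Accept at s0.
A 2-state machine:
        a   b   c  
>* s0   s1  s1  s1 
   s1   s0  s0  s0 
(> = start, * = accepting)

start=s0; accept=s0; s0-a->s1; s0-b->s1; s0-c->s1; s1-a->s0; s1-b->s0; s1-c->s0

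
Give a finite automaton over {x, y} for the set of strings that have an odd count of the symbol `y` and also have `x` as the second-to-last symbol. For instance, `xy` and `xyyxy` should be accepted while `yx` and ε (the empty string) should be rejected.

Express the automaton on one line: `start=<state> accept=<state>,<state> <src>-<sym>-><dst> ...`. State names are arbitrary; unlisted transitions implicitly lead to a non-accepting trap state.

Run two small machines in parallel and take their product. One (2 states) tracks the count of `y`s modulo 2; the other (7 states) tracks the last 2 symbols read. Each combined state is a pair, one component from each; accept when both components accept. After merging equivalent states the machine shrinks.
6 states suffice.
        x   y  
>  q0   q1  q2 
   q1   q1  q3 
   q2   q4  q0 
 * q3   q4  q0 
   q4   q5  q0 
 * q5   q5  q0 
(> = start, * = accepting)

start=q0 accept=q3,q5 q0-x->q1 q0-y->q2 q1-x->q1 q1-y->q3 q2-x->q4 q2-y->q0 q3-x->q4 q3-y->q0 q4-x->q5 q4-y->q0 q5-x->q5 q5-y->q0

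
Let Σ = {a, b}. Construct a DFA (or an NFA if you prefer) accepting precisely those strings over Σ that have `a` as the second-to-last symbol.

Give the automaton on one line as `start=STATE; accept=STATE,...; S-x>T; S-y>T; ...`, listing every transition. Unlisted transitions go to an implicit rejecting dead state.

start=q0; accept=q3,q4; q0-a>q1; q0-b>q2; q1-a>q3; q1-b>q4; q2-a>q5; q2-b>q6; q3-a>q3; q3-b>q4; q4-a>q5; q4-b>q6; q5-a>q3; q5-b>q4; q6-a>q5; q6-b>q6

A DFA must remember the last 2 symbols (since which symbol is second-to-last isn't known until the input ends). Use one state per possible window of the last ≤2 symbols; accept from those whose window starts with `a`.
With 7 states:
        a   b  
>  q0   q1  q2 
   q1   q3  q4 
   q2   q5  q6 
 * q3   q3  q4 
 * q4   q5  q6 
   q5   q3  q4 
   q6   q5  q6 
(> = start, * = accepting)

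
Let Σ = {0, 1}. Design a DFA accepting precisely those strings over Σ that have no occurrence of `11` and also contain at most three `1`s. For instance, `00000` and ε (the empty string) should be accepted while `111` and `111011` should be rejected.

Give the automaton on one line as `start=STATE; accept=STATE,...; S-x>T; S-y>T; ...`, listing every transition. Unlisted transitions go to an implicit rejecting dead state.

Run two small machines in parallel and take their product. The first has 3 states tracking partial matches of the forbidden pattern `11`; the second has 5 states tracking the count of `1`s, saturating at 4. A product state is a pair (one from each), accepting exactly when both do.
A 12-state machine:
          0    1  
>* q0     q0   q1 
 * q1     q2   q3 
 * q2     q2   q4 
   q3     q3   q5 
 * q4     q6   q5 
   q5     q5   q7 
 * q6     q6   q8 
   q7     q7   q7 
 * q8     q9   q7 
 * q9     q9  q10 
   q10   q11   q7 
   q11   q11  q10 
(> = start, * = accepting)

start=q0; accept=q0,q1,q2,q4,q6,q8,q9; q0-0>q0; q0-1>q1; q1-0>q2; q1-1>q3; q2-0>q2; q2-1>q4; q3-0>q3; q3-1>q5; q4-0>q6; q4-1>q5; q5-0>q5; q5-1>q7; q6-0>q6; q6-1>q8; q7-0>q7; q7-1>q7; q8-0>q9; q8-1>q7; q9-0>q9; q9-1>q10; q10-0>q11; q10-1>q7; q11-0>q11; q11-1>q10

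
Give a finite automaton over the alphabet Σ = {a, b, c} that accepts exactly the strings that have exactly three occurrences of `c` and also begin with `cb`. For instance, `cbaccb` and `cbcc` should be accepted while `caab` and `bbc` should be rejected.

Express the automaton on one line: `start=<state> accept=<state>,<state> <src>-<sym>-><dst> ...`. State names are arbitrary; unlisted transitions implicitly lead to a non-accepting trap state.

Handle the two conditions separately and then intersect. The first has 5 states tracking the count of `c`s, saturating at 4; the second has 4 states tracking whether the input so far still matches the prefix `cb`. A product state is a pair (one from each), accepting exactly when both do. After merging equivalent states the machine shrinks.
6 states suffice.
        a   b   c  
>  S0   S1  S1  S2 
   S1   S1  S1  S1 
   S2   S1  S3  S1 
   S3   S3  S3  S4 
   S4   S4  S4  S5 
 * S5   S5  S5  S1 
(> = start, * = accepting)

start=S0 accept=S5 S0-a->S1 S0-b->S1 S0-c->S2 S1-a->S1 S1-b->S1 S1-c->S1 S2-a->S1 S2-b->S3 S2-c->S1 S3-a->S3 S3-b->S3 S3-c->S4 S4-a->S4 S4-b->S4 S4-c->S5 S5-a->S5 S5-b->S5 S5-c->S1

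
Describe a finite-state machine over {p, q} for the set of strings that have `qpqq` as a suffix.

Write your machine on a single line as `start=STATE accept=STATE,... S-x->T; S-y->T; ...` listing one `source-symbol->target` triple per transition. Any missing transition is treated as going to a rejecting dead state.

Remember how much of `qpqq` the current input suffix matches. State A means no match yet; B means the last symbol is `q`; C means the last 2 symbols are `qp`; D means the last 3 symbols are `qpq`; E means the last 4 symbols are `qpqq`. Only E accepts. On a mismatch, fall back to the longest proper suffix that is still a prefix of `qpqq`.
       p  q 
>  A   A  B 
   B   C  B 
   C   A  D 
   D   C  E 
 * E   C  B 
(> = start, * = accepting)

start=A; accept=E; A-p->A; A-q->B; B-p->C; B-q->B; C-p->A; C-q->D; D-p->C; D-q->E; E-p->C; E-q->B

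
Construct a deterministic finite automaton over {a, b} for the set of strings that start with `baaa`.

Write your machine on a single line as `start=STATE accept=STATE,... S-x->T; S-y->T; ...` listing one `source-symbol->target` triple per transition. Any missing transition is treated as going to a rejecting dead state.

start=q0; accept=q4; q0-a->q5; q0-b->q1; q1-a->q2; q1-b->q5; q2-a->q3; q2-b->q5; q3-a->q4; q3-b->q5; q4-a->q4; q4-b->q4; q5-a->q5; q5-b->q5

Check the first 4 symbols one by one: q0 through q3 record how many have matched `baaa` so far; any wrong symbol goes to the dead state q5. After all 4 match we enter the accepting sink q4.
        a   b  
>  q0   q5  q1 
   q1   q2  q5 
   q2   q3  q5 
   q3   q4  q5 
 * q4   q4  q4 
   q5   q5  q5 
(> = start, * = accepting)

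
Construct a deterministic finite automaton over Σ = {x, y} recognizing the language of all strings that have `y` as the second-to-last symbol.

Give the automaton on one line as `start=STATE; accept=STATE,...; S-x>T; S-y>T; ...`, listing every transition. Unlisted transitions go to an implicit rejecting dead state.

Because acceptance depends on a position counted from the end, the machine has to buffer the most recent 2 symbols. Make each state the string of the last up-to-2 symbols read; on input `x` shift the window left and append `x`. Accept when the buffered window has length 2 and begins with `y`.
A 7-state machine:
        x   y  
>  S0   S1  S2 
   S1   S3  S4 
   S2   S5  S6 
   S3   S3  S4 
   S4   S5  S6 
 * S5   S3  S4 
 * S6   S5  S6 
(> = start, * = accepting)

start=S0; accept=S5,S6; S0-x>S1; S0-y>S2; S1-x>S3; S1-y>S4; S2-x>S5; S2-y>S6; S3-x>S3; S3-y>S4; S4-x>S5; S4-y>S6; S5-x>S3; S5-y>S4; S6-x>S5; S6-y>S6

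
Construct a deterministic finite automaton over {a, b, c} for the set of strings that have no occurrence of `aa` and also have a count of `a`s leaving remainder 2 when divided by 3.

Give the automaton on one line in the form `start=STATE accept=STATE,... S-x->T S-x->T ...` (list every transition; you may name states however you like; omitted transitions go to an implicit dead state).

start=q0 accept=q5,q7 q0-a->q1 q0-b->q0 q0-c->q0 q1-a->q2 q1-b->q3 q1-c->q3 q2-a->q4 q2-b->q2 q2-c->q2 q3-a->q5 q3-b->q3 q3-c->q3 q4-a->q6 q4-b->q4 q4-c->q4 q5-a->q4 q5-b->q7 q5-c->q7 q6-a->q2 q6-b->q6 q6-c->q6 q7-a->q8 q7-b->q7 q7-c->q7 q8-a->q6 q8-b->q0 q8-c->q0

Handle the two conditions separately and then intersect. The first has 3 states tracking partial matches of the forbidden pattern `aa`; the second has 3 states tracking the count of `a`s modulo 3. A product state is a pair (one from each), accepting exactly when both do.
        a   b   c  
>  q0   q1  q0  q0 
   q1   q2  q3  q3 
   q2   q4  q2  q2 
   q3   q5  q3  q3 
   q4   q6  q4  q4 
 * q5   q4  q7  q7 
   q6   q2  q6  q6 
 * q7   q8  q7  q7 
   q8   q6  q0  q0 
(> = start, * = accepting)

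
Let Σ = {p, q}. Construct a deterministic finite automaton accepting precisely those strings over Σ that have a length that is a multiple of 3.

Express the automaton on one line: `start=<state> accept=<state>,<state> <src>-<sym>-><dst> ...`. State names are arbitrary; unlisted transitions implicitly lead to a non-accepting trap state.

Only the length mod 3 matters, so use a 3-cycle: from any state, every input symbol moves to the next state, wrapping s2 back to s0. Mark s0 accepting.
A 3-state machine:
        p   q  
>* s0   s1  s1 
   s1   s2  s2 
   s2   s0  s0 
(> = start, * = accepting)

start=s0 accept=s0 s0-p->s1 s0-q->s1 s1-p->s2 s1-q->s2 s2-p->s0 s2-q->s0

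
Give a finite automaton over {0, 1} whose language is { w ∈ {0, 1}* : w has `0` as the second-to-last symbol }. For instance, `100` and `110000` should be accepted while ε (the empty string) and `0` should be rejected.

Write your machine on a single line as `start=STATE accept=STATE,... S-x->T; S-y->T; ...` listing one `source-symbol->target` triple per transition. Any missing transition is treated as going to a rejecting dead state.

start=A; accept=D,E; A-0->B; A-1->C; B-0->D; B-1->E; C-0->F; C-1->G; D-0->D; D-1->E; E-0->F; E-1->G; F-0->D; F-1->E; G-0->F; G-1->G

Because acceptance depends on a position counted from the end, the machine has to buffer the most recent 2 symbols. Make each state the string of the last up-to-2 symbols read; on input `x` shift the window left and append `x`. Accept when the buffered window has length 2 and begins with `0`.
A 7-state machine:
       0  1 
>  A   B  C 
   B   D  E 
   C   F  G 
 * D   D  E 
 * E   F  G 
   F   D  E 
   G   F  G 
(> = start, * = accepting)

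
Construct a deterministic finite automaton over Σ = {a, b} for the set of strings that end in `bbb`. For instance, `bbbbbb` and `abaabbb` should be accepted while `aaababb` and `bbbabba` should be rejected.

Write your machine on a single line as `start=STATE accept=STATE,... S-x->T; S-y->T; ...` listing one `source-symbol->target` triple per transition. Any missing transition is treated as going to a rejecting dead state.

start=q0; accept=q3; q0-a->q0; q0-b->q1; q1-a->q0; q1-b->q2; q2-a->q0; q2-b->q3; q3-a->q0; q3-b->q3

Let each state record the length of the longest suffix of the input read so far that is also a prefix of `bbb`. q1 means the last symbol is `b`; q2 means the last 2 symbols are `bb`; q3 means the last 3 symbols are `bbb`. Accept only at q3, where the string currently ends in `bbb`.
A 4-state machine:
        a   b  
>  q0   q0  q1 
   q1   q0  q2 
   q2   q0  q3 
 * q3   q0  q3 
(> = start, * = accepting)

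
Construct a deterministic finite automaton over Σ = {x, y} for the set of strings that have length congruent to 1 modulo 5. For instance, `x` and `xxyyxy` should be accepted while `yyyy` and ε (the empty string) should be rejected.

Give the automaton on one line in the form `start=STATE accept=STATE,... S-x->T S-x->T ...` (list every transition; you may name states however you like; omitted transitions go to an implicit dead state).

Only the length mod 5 matters, so use a 5-cycle: from any state, every input symbol moves to the next state, wrapping q4 back to q0. Mark q1 accepting.
A 5-state machine:
        x   y  
>  q0   q1  q1 
 * q1   q2  q2 
   q2   q3  q3 
   q3   q4  q4 
   q4   q0  q0 
(> = start, * = accepting)

start=q0 accept=q1 q0-x->q1 q0-y->q1 q1-x->q2 q1-y->q2 q2-x->q3 q2-y->q3 q3-x->q4 q3-y->q4 q4-x->q0 q4-y->q0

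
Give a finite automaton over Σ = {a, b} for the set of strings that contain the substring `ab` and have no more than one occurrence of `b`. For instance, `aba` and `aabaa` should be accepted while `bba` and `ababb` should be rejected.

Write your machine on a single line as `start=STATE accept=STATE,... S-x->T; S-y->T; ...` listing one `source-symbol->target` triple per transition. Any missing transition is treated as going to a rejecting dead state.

start=s0; accept=s3; s0-a->s1; s0-b->s2; s1-a->s1; s1-b->s3; s2-a->s2; s2-b->s2; s3-a->s3; s3-b->s2

Run two small machines in parallel and take their product. One (3 states) tracks whether and how much of `ab` has been seen; the other (3 states) tracks the count of `b`s, saturating at 2. Each combined state is a pair, one component from each; accept when both components accept. After merging equivalent states the machine shrinks.
4 states suffice.
        a   b  
>  s0   s1  s2 
   s1   s1  s3 
   s2   s2  s2 
 * s3   s3  s2 
(> = start, * = accepting)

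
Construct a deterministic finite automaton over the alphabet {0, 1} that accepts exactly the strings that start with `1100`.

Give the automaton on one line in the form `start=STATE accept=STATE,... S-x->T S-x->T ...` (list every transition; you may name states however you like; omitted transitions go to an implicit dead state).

Check the first 4 symbols one by one: q0 through q3 record how many have matched `1100` so far; any wrong symbol goes to the dead state q5. After all 4 match we enter the accepting sink q4.
A 6-state machine:
        0   1  
>  q0   q5  q1 
   q1   q5  q2 
   q2   q3  q5 
   q3   q4  q5 
 * q4   q4  q4 
   q5   q5  q5 
(> = start, * = accepting)

start=q0 accept=q4 q0-0->q5 q0-1->q1 q1-0->q5 q1-1->q2 q2-0->q3 q2-1->q5 q3-0->q4 q3-1->q5 q4-0->q4 q4-1->q4 q5-0->q5 q5-1->q5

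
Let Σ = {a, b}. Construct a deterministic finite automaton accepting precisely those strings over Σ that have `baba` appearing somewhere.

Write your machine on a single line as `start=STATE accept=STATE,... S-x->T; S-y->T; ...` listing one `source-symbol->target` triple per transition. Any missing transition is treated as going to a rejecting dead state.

start=q0; accept=q4; q0-a->q0; q0-b->q1; q1-a->q2; q1-b->q1; q2-a->q0; q2-b->q3; q3-a->q4; q3-b->q1; q4-a->q4; q4-b->q4

States q0..q3 record the length of the longest prefix of `baba` that matches the current input suffix. Reaching q4 means `baba` has been seen, and we stay there forever. Accept from q4.
        a   b  
>  q0   q0  q1 
   q1   q2  q1 
   q2   q0  q3 
   q3   q4  q1 
 * q4   q4  q4 
(> = start, * = accepting)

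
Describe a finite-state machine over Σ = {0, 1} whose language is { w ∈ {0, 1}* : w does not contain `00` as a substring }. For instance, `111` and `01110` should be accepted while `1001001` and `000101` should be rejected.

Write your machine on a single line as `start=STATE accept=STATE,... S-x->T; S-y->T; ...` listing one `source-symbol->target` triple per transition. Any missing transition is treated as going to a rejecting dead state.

start=S0; accept=S0,S1; S0-0->S1; S0-1->S0; S1-0->S2; S1-1->S0; S2-0->S2; S2-1->S2

Track partial matches of the forbidden pattern `00`. State S2 is a dead state reached once `00` has occurred; every other state accepts. S0 means no part of `00` is currently matched.
3 states suffice.
        0   1  
>* S0   S1  S0 
 * S1   S2  S0 
   S2   S2  S2 
(> = start, * = accepting)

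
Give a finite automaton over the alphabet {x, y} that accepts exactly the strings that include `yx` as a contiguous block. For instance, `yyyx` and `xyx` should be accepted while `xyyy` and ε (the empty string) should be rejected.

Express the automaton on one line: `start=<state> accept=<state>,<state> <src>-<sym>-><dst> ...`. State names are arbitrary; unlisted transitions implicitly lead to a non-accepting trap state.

start=S0 accept=S2 S0-x->S0 S0-y->S1 S1-x->S2 S1-y->S1 S2-x->S2 S2-y->S2

Track how much of `yx` has been matched so far: state S0 is no progress, S2 is the absorbing accept state reached once `yx` has occurred. Intermediate states record partial matches; on a mismatch, fall back to the longest reusable overlap.
3 states suffice.
        x   y  
>  S0   S0  S1 
   S1   S2  S1 
 * S2   S2  S2 
(> = start, * = accepting)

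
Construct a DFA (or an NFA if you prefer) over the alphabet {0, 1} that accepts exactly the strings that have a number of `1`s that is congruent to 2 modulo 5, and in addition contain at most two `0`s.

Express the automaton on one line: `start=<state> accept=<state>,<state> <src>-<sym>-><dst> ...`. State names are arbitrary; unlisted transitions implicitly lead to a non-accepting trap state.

Build one automaton per condition and run them in lockstep. The first has 5 states tracking the count of `1`s modulo 5; the second has 4 states tracking the count of `0`s, saturating at 3. A product state is a pair (one from each), accepting exactly when both do. After merging equivalent states the machine shrinks.
A 16-state machine:
          0    1  
>  q0     q1   q2 
   q1     q3   q4 
   q2     q4   q5 
   q3     q6   q7 
   q4     q7   q8 
 * q5     q8   q9 
   q6     q6   q6 
   q7     q6  q10 
 * q8    q10  q11 
   q9    q11  q12 
 * q10    q6  q13 
   q11   q13  q14 
   q12   q14   q0 
   q13    q6  q15 
   q14   q15   q1 
   q15    q6   q3 
(> = start, * = accepting)

start=q0 accept=q5,q8,q10 q0-0->q1 q0-1->q2 q1-0->q3 q1-1->q4 q2-0->q4 q2-1->q5 q3-0->q6 q3-1->q7 q4-0->q7 q4-1->q8 q5-0->q8 q5-1->q9 q6-0->q6 q6-1->q6 q7-0->q6 q7-1->q10 q8-0->q10 q8-1->q11 q9-0->q11 q9-1->q12 q10-0->q6 q10-1->q13 q11-0->q13 q11-1->q14 q12-0->q14 q12-1->q0 q13-0->q6 q13-1->q15 q14-0->q15 q14-1->q1 q15-0->q6 q15-1->q3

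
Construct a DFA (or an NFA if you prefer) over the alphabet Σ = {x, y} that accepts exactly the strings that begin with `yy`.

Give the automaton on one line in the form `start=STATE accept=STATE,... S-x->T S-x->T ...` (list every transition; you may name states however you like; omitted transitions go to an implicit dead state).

Check the first 2 symbols one by one: A through B record how many have matched `yy` so far; any wrong symbol goes to the dead state D. After all 2 match we enter the accepting sink C.
4 states suffice.
       x  y 
>  A   D  B 
   B   D  C 
 * C   C  C 
   D   D  D 
(> = start, * = accepting)

start=A accept=C A-x->D A-y->B B-x->D B-y->C C-x->C C-y->C D-x->D D-y->D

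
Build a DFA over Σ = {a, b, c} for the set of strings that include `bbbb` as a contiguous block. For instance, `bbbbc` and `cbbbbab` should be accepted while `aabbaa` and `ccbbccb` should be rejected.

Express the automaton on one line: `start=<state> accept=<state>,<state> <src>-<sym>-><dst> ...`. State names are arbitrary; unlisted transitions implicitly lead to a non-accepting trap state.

States S0..S3 record the length of the longest prefix of `bbbb` that matches the current input suffix. Reaching S4 means `bbbb` has been seen, and we stay there forever. Accept from S4.
        a   b   c  
>  S0   S0  S1  S0 
   S1   S0  S2  S0 
   S2   S0  S3  S0 
   S3   S0  S4  S0 
 * S4   S4  S4  S4 
(> = start, * = accepting)

start=S0 accept=S4 S0-a->S0 S0-b->S1 S0-c->S0 S1-a->S0 S1-b->S2 S1-c->S0 S2-a->S0 S2-b->S3 S2-c->S0 S3-a->S0 S3-b->S4 S3-c->S0 S4-a->S4 S4-b->S4 S4-c->S4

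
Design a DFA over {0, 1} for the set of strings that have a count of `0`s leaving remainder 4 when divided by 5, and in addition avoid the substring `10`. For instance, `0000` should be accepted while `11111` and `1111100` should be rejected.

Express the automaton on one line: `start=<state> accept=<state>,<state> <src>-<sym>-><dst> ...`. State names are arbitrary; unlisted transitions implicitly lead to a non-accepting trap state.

Run two small machines in parallel and take their product. The first has 5 states tracking the count of `0`s modulo 5; the second has 3 states tracking partial matches of the forbidden pattern `10`. A product state is a pair (one from each), accepting exactly when both do. Equivalent product states are then merged.
7 states suffice.
        0   1  
>  s0   s1  s2 
   s1   s3  s2 
   s2   s2  s2 
   s3   s4  s2 
   s4   s5  s2 
 * s5   s0  s6 
 * s6   s2  s6 
(> = start, * = accepting)

start=s0 accept=s5,s6 s0-0->s1 s0-1->s2 s1-0->s3 s1-1->s2 s2-0->s2 s2-1->s2 s3-0->s4 s3-1->s2 s4-0->s5 s4-1->s2 s5-0->s0 s5-1->s6 s6-0->s2 s6-1->s6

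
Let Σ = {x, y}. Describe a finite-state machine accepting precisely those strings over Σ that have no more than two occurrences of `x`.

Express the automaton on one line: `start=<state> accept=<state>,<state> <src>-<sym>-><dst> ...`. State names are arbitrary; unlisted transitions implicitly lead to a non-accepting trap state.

start=A accept=A,B,C A-x->B A-y->A B-x->C B-y->B C-x->D C-y->C D-x->D D-y->D

Only the number of `x`s matters, and only up to 3. Make a chain A → B → C → D advanced by each `x` (with D absorbing); every other symbol self-loops. The accepting set is {A, B, C}.
With 4 states:
       x  y 
>* A   B  A 
 * B   C  B 
 * C   D  C 
   D   D  D 
(> = start, * = accepting)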